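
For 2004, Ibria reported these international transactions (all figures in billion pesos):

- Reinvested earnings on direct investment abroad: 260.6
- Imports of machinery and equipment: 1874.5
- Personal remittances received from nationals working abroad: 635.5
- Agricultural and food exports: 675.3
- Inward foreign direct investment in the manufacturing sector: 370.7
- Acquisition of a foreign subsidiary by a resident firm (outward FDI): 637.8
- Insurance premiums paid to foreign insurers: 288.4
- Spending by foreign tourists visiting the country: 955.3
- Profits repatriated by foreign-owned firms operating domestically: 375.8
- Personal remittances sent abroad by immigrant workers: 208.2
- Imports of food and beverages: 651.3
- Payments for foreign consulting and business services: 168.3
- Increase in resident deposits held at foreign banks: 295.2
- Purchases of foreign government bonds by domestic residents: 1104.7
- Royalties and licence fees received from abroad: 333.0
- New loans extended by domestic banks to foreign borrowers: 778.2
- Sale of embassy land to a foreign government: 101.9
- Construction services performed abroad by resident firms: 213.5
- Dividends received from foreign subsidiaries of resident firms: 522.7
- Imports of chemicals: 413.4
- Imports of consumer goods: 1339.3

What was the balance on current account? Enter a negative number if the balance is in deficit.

-1723.3

Goods: 675.3 - 1339.3 - 413.4 - 1874.5 - 651.3 = -3603.2
Services: -168.3 + 955.3 - 288.4 + 333.0 + 213.5 = 1045.1
Primary income: 260.6 - 375.8 + 522.7 = 407.5
Secondary income: 635.5 - 208.2 = 427.3
Current account = (-3603.2) + 1045.1 + 407.5 + 427.3 = -1723.3
(Excluded from the current account — financial account: inward foreign direct investment in the manufacturing sector 370.7, acquisition of a foreign subsidiary by a resident firm (outward FDI) 637.8, increase in resident deposits held at foreign banks 295.2, purchases of foreign government bonds by domestic residents 1104.7, new loans extended by domestic banks to foreign borrowers 778.2; capital account: sale of embassy land to a foreign government 101.9.)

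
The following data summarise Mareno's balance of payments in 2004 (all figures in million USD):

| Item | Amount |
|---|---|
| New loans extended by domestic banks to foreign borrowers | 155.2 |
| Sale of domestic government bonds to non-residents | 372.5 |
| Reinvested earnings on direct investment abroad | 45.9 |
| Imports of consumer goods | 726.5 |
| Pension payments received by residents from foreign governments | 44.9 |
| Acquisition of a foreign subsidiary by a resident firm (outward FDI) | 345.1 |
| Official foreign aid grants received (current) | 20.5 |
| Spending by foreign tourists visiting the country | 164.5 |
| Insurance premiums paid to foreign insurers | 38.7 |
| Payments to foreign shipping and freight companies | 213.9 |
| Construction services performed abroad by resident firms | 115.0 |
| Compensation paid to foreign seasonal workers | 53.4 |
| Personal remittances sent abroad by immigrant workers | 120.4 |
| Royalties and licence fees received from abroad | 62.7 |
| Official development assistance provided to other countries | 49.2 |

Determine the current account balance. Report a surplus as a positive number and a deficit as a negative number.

-748.6

Goods: -726.5
Services: -213.9 + 115.0 + 62.7 + 164.5 - 38.7 = 89.6
Primary income: -53.4 + 45.9 = -7.5
Secondary income: -49.2 + 20.5 + 44.9 - 120.4 = -104.2
Current account = (-726.5) + 89.6 + (-7.5) + (-104.2) = -748.6
(Excluded from the current account — financial account: new loans extended by domestic banks to foreign borrowers 155.2, sale of domestic government bonds to non-residents 372.5, acquisition of a foreign subsidiary by a resident firm (outward FDI) 345.1.)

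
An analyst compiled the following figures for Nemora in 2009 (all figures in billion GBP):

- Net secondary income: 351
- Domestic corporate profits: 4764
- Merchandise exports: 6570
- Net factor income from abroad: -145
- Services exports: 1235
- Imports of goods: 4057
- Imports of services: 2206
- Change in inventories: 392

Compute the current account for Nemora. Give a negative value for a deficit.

1748

Goods balance = 6570 - 4057 = 2513
Services balance = 1235 - 2206 = -971
Trade balance (goods + services) = 2513 + (-971) = 1542
Net primary income = -145
Net secondary income = 351
Current account = 1542 + (-145) + 351 = 1748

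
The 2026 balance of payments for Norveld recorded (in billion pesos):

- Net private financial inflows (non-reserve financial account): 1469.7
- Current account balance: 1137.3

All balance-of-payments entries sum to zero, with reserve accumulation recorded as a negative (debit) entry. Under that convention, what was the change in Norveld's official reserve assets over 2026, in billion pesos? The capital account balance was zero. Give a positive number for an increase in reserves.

2607.0

Official reserve transactions balance = -(1137.3 + 1469.7) = -2607.0
An accumulation of reserves is recorded as a debit (negative entry), so the change in the stock of reserves is the negative of that balance.
Change in official reserves = -(-2607.0) = 2607.0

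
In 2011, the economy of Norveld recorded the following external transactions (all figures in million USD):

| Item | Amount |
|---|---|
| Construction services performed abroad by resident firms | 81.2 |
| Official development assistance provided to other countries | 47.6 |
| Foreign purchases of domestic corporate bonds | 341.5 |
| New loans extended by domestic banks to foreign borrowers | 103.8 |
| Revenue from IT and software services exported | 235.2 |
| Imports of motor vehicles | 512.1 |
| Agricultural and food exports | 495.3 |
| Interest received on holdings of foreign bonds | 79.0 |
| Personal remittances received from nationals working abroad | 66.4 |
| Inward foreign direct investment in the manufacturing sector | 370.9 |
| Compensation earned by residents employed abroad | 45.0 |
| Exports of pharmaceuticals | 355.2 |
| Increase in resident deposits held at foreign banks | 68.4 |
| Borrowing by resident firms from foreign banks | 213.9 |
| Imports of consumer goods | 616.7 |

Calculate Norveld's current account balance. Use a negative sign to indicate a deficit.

Goods: 495.3 - 512.1 - 616.7 + 355.2 = -278.3
Services: 235.2 + 81.2 = 316.4
Primary income: 79.0 + 45.0 = 124.0
Secondary income: 66.4 - 47.6 = 18.8
Current account = (-278.3) + 316.4 + 124.0 + 18.8 = 180.9
(Excluded from the current account — financial account: foreign purchases of domestic corporate bonds 341.5, new loans extended by domestic banks to foreign borrowers 103.8, inward foreign direct investment in the manufacturing sector 370.9, increase in resident deposits held at foreign banks 68.4, borrowing by resident firms from foreign banks 213.9.)

180.9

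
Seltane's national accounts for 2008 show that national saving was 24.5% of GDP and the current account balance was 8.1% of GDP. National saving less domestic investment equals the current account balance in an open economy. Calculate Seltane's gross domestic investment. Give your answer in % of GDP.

S - I = CA (net lending to the rest of the world).
I = S - CA = 24.5 - 8.1 = 16.4

16.4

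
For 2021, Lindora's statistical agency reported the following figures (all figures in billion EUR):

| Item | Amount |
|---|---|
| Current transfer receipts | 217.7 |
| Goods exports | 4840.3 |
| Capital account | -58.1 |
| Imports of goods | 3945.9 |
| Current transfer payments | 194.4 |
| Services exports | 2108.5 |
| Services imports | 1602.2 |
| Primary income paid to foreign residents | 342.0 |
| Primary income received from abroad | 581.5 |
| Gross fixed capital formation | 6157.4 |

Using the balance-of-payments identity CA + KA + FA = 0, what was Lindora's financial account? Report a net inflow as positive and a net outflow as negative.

-1605.4

Goods balance = 4840.3 - 3945.9 = 894.4
Services balance = 2108.5 - 1602.2 = 506.3
Trade balance (goods + services) = 894.4 + 506.3 = 1400.7
Net primary income = 581.5 - 342.0 = 239.5
Net secondary income = 217.7 - 194.4 = 23.3
Current account = 1400.7 + 239.5 + 23.3 = 1663.5
Financial account = -(1663.5 + (-58.1)) = -1605.4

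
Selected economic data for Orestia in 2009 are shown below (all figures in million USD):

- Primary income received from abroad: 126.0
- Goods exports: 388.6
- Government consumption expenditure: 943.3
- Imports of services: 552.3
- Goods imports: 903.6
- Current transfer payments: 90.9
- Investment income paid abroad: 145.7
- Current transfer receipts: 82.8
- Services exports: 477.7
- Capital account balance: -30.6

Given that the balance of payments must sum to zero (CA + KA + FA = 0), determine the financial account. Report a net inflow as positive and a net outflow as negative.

Goods balance = 388.6 - 903.6 = -515.0
Services balance = 477.7 - 552.3 = -74.6
Trade balance (goods + services) = -515.0 + (-74.6) = -589.6
Net primary income = 126.0 - 145.7 = -19.7
Net secondary income = 82.8 - 90.9 = -8.1
Current account = -589.6 + (-19.7) + (-8.1) = -617.4
Financial account = -(-617.4 + (-30.6)) = 648.0

648.0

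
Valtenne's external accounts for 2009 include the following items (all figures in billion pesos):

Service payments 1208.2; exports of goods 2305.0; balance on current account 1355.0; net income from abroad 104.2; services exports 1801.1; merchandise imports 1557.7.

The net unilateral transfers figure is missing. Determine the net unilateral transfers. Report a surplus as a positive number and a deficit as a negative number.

Current account = goods balance + services balance + net primary income + net secondary income
Sum of the known components = 1444.4
Net unilateral transfers = CA - (known components) = 1355.0 - 1444.4 = -89.4

-89.4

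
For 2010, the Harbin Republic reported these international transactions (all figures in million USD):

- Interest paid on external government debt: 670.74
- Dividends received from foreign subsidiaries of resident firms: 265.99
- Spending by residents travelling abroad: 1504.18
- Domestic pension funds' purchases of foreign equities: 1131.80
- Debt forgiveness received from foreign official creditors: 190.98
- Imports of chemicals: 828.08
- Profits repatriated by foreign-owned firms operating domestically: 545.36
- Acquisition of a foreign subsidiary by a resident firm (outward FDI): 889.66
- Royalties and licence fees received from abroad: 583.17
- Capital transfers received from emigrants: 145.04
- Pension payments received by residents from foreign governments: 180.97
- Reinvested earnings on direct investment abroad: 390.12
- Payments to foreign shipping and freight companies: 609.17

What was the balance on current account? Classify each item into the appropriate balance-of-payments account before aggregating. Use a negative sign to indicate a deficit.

Goods: -828.08
Services: -1504.18 + 583.17 - 609.17 = -1530.18
Primary income: 265.99 - 670.74 - 545.36 + 390.12 = -559.99
Secondary income: 180.97
Current account = (-828.08) + (-1530.18) + (-559.99) + 180.97 = -2737.28
(Excluded from the current account — financial account: domestic pension funds' purchases of foreign equities 1131.80, acquisition of a foreign subsidiary by a resident firm (outward FDI) 889.66; capital account: debt forgiveness received from foreign official creditors 190.98, capital transfers received from emigrants 145.04.)

-2737.28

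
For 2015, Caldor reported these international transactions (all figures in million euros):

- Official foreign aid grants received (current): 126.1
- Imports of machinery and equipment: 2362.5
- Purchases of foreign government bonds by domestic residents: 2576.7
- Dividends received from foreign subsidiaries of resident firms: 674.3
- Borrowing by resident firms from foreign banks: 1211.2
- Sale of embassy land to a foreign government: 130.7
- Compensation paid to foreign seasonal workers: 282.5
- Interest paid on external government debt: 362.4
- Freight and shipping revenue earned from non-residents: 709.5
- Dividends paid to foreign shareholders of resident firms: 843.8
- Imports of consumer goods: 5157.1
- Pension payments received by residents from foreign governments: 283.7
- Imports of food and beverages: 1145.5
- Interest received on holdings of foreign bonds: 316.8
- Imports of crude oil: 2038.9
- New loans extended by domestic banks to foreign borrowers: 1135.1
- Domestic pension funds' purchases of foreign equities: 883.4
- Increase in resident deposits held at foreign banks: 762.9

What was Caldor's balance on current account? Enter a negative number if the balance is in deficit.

Goods: -2362.5 - 5157.1 - 1145.5 - 2038.9 = -10704.0
Services: 709.5
Primary income: -282.5 - 362.4 - 843.8 + 316.8 + 674.3 = -497.6
Secondary income: 126.1 + 283.7 = 409.8
Current account = (-10704.0) + 709.5 + (-497.6) + 409.8 = -10082.3
(Excluded from the current account — financial account: purchases of foreign government bonds by domestic residents 2576.7, borrowing by resident firms from foreign banks 1211.2, new loans extended by domestic banks to foreign borrowers 1135.1, domestic pension funds' purchases of foreign equities 883.4, increase in resident deposits held at foreign banks 762.9; capital account: sale of embassy land to a foreign government 130.7.)

-10082.3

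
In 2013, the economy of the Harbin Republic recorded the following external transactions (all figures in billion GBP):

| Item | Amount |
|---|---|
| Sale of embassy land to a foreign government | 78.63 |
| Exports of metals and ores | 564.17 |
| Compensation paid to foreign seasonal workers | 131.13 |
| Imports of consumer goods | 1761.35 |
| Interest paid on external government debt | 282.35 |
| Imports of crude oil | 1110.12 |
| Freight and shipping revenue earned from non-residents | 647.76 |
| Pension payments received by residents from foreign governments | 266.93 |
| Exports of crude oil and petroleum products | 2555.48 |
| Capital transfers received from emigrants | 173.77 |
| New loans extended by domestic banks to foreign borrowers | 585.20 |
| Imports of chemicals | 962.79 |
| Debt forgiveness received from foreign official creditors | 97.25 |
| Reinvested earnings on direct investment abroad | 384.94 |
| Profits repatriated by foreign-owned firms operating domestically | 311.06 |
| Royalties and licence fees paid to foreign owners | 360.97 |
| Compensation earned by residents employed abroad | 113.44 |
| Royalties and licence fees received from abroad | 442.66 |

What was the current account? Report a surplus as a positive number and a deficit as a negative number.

55.61

Goods: -1110.12 - 1761.35 - 962.79 + 2555.48 + 564.17 = -714.61
Services: 442.66 - 360.97 + 647.76 = 729.45
Primary income: 384.94 - 131.13 - 282.35 + 113.44 - 311.06 = -226.16
Secondary income: 266.93
Current account = (-714.61) + 729.45 + (-226.16) + 266.93 = 55.61
(Excluded from the current account — capital account: sale of embassy land to a foreign government 78.63, capital transfers received from emigrants 173.77, debt forgiveness received from foreign official creditors 97.25; financial account: new loans extended by domestic banks to foreign borrowers 585.20.)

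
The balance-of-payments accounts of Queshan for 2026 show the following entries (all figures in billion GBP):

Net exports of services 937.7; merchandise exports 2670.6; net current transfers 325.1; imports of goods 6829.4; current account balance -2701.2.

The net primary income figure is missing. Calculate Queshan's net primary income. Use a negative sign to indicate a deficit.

Current account = goods balance + services balance + net primary income + net secondary income
Sum of the known components = -2896.0
Net primary income = CA - (known components) = -2701.2 - (-2896.0) = 194.8

194.8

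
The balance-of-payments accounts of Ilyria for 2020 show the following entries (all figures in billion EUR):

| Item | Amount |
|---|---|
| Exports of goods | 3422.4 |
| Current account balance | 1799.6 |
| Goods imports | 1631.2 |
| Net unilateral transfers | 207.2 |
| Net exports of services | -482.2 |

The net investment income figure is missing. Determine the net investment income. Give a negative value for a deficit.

283.4

Current account = goods balance + services balance + net primary income + net secondary income
Sum of the known components = 1516.2
Net investment income = CA - (known components) = 1799.6 - 1516.2 = 283.4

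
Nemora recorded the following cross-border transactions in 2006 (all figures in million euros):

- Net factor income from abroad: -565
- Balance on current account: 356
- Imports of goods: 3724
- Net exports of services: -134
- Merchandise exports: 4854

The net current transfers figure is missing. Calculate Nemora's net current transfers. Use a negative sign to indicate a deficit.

-75

Current account = goods balance + services balance + net primary income + net secondary income
Sum of the known components = 431
Net current transfers = CA - (known components) = 356 - 431 = -75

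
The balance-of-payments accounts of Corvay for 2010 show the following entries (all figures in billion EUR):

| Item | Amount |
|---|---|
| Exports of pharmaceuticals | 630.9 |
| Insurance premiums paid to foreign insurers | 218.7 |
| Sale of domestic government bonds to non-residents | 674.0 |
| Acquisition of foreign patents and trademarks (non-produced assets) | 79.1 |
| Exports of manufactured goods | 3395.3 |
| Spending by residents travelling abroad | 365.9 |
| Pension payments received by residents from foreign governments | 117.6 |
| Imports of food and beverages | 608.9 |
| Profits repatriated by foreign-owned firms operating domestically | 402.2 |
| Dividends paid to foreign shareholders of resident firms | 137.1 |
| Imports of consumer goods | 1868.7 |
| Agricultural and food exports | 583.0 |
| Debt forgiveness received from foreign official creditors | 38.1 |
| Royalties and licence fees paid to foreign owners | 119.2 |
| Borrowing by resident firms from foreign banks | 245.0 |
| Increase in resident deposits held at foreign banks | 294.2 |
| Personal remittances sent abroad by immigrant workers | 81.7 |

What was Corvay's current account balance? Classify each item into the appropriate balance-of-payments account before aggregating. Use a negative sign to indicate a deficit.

924.4

Goods: -608.9 + 630.9 + 3395.3 + 583.0 - 1868.7 = 2131.6
Services: -365.9 - 218.7 - 119.2 = -703.8
Primary income: -402.2 - 137.1 = -539.3
Secondary income: -81.7 + 117.6 = 35.9
Current account = 2131.6 + (-703.8) + (-539.3) + 35.9 = 924.4
(Excluded from the current account — financial account: sale of domestic government bonds to non-residents 674.0, borrowing by resident firms from foreign banks 245.0, increase in resident deposits held at foreign banks 294.2; capital account: acquisition of foreign patents and trademarks (non-produced assets) 79.1, debt forgiveness received from foreign official creditors 38.1.)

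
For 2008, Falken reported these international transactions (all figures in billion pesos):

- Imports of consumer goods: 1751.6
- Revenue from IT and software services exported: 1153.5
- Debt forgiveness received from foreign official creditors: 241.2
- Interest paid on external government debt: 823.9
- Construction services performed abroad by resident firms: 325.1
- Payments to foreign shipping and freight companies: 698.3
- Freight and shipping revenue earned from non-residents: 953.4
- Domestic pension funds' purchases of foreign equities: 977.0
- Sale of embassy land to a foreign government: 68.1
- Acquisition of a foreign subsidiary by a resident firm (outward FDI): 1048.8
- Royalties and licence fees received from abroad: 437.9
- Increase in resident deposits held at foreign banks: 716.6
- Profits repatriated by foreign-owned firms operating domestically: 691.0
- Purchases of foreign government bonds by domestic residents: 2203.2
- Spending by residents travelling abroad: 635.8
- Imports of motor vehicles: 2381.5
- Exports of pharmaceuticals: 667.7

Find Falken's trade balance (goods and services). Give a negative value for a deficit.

-1929.6

Goods: -1751.6 - 2381.5 + 667.7 = -3465.4
Services: -698.3 + 325.1 + 1153.5 + 437.9 + 953.4 - 635.8 = 1535.8
Trade balance = -3465.4 + 1535.8 = -1929.6
(Excluded from the trade balance — capital account: debt forgiveness received from foreign official creditors 241.2, sale of embassy land to a foreign government 68.1; primary income: interest paid on external government debt 823.9, profits repatriated by foreign-owned firms operating domestically 691.0; financial account: domestic pension funds' purchases of foreign equities 977.0, acquisition of a foreign subsidiary by a resident firm (outward FDI) 1048.8, increase in resident deposits held at foreign banks 716.6, purchases of foreign government bonds by domestic residents 2203.2.)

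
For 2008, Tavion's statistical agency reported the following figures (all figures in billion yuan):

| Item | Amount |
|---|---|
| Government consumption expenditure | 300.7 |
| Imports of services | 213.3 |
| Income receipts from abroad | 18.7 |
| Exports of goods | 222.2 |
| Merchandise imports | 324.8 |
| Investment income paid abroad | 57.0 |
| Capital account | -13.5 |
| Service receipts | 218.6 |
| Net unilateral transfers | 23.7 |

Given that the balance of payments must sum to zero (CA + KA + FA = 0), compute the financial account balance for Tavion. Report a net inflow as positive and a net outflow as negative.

125.4

Goods balance = 222.2 - 324.8 = -102.6
Services balance = 218.6 - 213.3 = 5.3
Trade balance (goods + services) = -102.6 + 5.3 = -97.3
Net primary income = 18.7 - 57.0 = -38.3
Net secondary income = 23.7
Current account = -97.3 + (-38.3) + 23.7 = -111.9
Financial account = -(-111.9 + (-13.5)) = 125.4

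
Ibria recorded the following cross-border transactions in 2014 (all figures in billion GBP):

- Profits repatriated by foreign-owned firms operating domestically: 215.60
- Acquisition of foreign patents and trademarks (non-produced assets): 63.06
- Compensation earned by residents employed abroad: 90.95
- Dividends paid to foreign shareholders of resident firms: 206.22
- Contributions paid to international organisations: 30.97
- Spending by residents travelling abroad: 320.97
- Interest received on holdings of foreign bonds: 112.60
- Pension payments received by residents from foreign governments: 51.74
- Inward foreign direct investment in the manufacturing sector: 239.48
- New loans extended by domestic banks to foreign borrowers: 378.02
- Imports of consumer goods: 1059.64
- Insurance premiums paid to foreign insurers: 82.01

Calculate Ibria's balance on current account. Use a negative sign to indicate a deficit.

Goods: -1059.64
Services: -320.97 - 82.01 = -402.98
Primary income: 90.95 + 112.60 - 206.22 - 215.60 = -218.27
Secondary income: -30.97 + 51.74 = 20.77
Current account = (-1059.64) + (-402.98) + (-218.27) + 20.77 = -1660.12
(Excluded from the current account — capital account: acquisition of foreign patents and trademarks (non-produced assets) 63.06; financial account: inward foreign direct investment in the manufacturing sector 239.48, new loans extended by domestic banks to foreign borrowers 378.02.)

-1660.12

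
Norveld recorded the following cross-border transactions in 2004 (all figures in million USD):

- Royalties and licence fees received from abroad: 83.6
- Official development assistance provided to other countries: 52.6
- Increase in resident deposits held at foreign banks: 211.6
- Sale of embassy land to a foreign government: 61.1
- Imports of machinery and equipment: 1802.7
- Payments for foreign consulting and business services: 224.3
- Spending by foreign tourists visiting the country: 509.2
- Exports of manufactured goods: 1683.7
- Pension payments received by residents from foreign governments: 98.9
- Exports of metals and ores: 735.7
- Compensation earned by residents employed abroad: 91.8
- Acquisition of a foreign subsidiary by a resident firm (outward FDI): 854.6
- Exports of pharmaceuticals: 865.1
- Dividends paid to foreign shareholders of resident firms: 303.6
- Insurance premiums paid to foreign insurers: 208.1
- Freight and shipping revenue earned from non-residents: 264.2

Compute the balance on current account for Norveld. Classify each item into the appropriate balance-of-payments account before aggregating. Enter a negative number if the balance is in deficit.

1740.9

Goods: -1802.7 + 1683.7 + 865.1 + 735.7 = 1481.8
Services: -208.1 + 83.6 - 224.3 + 509.2 + 264.2 = 424.6
Primary income: -303.6 + 91.8 = -211.8
Secondary income: 98.9 - 52.6 = 46.3
Current account = 1481.8 + 424.6 + (-211.8) + 46.3 = 1740.9
(Excluded from the current account — financial account: increase in resident deposits held at foreign banks 211.6, acquisition of a foreign subsidiary by a resident firm (outward FDI) 854.6; capital account: sale of embassy land to a foreign government 61.1.)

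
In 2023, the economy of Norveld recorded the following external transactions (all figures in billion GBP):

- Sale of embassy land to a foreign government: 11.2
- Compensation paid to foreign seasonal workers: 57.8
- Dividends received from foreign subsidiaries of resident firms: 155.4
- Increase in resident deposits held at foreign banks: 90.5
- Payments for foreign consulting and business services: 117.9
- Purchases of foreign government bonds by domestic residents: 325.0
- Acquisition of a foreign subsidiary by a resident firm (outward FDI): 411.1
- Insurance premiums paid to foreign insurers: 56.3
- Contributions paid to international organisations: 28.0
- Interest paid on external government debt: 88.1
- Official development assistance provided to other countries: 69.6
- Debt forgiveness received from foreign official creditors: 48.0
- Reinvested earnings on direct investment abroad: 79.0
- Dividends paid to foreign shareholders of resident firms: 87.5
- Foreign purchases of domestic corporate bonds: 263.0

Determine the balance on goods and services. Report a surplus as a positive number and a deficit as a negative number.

Services: -56.3 - 117.9 = -174.2
Trade balance = 0.0 + (-174.2) = -174.2
(Excluded from the trade balance — capital account: sale of embassy land to a foreign government 11.2, debt forgiveness received from foreign official creditors 48.0; primary income: compensation paid to foreign seasonal workers 57.8, dividends received from foreign subsidiaries of resident firms 155.4, interest paid on external government debt 88.1, reinvested earnings on direct investment abroad 79.0, dividends paid to foreign shareholders of resident firms 87.5; financial account: increase in resident deposits held at foreign banks 90.5, purchases of foreign government bonds by domestic residents 325.0, acquisition of a foreign subsidiary by a resident firm (outward FDI) 411.1, foreign purchases of domestic corporate bonds 263.0; secondary income: contributions paid to international organisations 28.0, official development assistance provided to other countries 69.6.)

-174.2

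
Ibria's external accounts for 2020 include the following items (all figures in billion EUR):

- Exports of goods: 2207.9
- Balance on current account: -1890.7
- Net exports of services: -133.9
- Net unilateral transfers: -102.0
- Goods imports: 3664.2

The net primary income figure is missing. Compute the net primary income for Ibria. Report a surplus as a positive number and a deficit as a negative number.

Current account = goods balance + services balance + net primary income + net secondary income
Sum of the known components = -1692.2
Net primary income = CA - (known components) = -1890.7 - (-1692.2) = -198.5

-198.5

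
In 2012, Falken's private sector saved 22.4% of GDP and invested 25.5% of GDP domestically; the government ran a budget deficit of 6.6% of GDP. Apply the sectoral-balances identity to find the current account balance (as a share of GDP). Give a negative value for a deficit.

-9.7

By the sectoral-balances identity, CA = (S_private - I) + (T - G).
Private balance = 22.4 - 25.5 = -3.1
Government balance (T - G) = -6.6
CA = -3.1 + (-6.6) = -9.7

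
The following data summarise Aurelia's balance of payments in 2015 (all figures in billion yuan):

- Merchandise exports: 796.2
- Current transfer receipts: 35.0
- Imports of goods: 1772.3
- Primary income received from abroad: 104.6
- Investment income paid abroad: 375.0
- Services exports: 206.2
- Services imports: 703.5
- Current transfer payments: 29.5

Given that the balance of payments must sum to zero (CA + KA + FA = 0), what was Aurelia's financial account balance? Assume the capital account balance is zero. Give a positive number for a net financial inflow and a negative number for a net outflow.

1738.3

Goods balance = 796.2 - 1772.3 = -976.1
Services balance = 206.2 - 703.5 = -497.3
Trade balance (goods + services) = -976.1 + (-497.3) = -1473.4
Net primary income = 104.6 - 375.0 = -270.4
Net secondary income = 35.0 - 29.5 = 5.5
Current account = -1473.4 + (-270.4) + 5.5 = -1738.3
Financial account = -(-1738.3) = 1738.3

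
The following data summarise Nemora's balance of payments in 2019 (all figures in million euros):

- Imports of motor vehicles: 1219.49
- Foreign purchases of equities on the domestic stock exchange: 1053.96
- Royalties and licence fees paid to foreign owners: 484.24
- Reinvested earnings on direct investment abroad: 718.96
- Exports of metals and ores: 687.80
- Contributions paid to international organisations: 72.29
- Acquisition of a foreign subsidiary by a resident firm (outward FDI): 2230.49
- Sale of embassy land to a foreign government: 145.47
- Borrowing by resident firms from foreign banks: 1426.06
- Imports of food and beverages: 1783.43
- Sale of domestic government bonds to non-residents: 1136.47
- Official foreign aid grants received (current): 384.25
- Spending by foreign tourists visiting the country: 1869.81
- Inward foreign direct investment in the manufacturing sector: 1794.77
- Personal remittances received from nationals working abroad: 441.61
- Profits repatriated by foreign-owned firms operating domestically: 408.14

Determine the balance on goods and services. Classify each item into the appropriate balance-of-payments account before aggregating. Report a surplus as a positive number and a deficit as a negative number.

-929.55

Goods: -1219.49 - 1783.43 + 687.80 = -2315.12
Services: 1869.81 - 484.24 = 1385.57
Trade balance = -2315.12 + 1385.57 = -929.55
(Excluded from the trade balance — financial account: foreign purchases of equities on the domestic stock exchange 1053.96, acquisition of a foreign subsidiary by a resident firm (outward FDI) 2230.49, borrowing by resident firms from foreign banks 1426.06, sale of domestic government bonds to non-residents 1136.47, inward foreign direct investment in the manufacturing sector 1794.77; primary income: reinvested earnings on direct investment abroad 718.96, profits repatriated by foreign-owned firms operating domestically 408.14; secondary income: contributions paid to international organisations 72.29, official foreign aid grants received (current) 384.25, personal remittances received from nationals working abroad 441.61; capital account: sale of embassy land to a foreign government 145.47.)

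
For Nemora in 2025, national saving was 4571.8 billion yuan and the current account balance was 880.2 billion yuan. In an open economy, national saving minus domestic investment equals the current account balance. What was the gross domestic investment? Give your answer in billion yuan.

3691.6

S - I = CA (net lending to the rest of the world).
I = S - CA = 4571.8 - 880.2 = 3691.6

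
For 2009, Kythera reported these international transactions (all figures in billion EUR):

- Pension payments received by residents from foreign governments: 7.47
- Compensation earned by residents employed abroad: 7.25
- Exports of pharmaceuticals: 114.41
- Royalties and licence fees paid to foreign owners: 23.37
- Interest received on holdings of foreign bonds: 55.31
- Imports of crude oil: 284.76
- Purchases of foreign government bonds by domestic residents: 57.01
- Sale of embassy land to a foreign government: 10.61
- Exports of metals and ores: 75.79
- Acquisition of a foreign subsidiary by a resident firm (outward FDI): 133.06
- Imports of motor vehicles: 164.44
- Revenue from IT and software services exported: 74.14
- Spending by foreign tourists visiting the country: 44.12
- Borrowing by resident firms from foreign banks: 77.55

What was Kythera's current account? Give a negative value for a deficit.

Goods: -164.44 - 284.76 + 114.41 + 75.79 = -259.00
Services: -23.37 + 74.14 + 44.12 = 94.89
Primary income: 55.31 + 7.25 = 62.56
Secondary income: 7.47
Current account = (-259.00) + 94.89 + 62.56 + 7.47 = -94.08
(Excluded from the current account — financial account: purchases of foreign government bonds by domestic residents 57.01, acquisition of a foreign subsidiary by a resident firm (outward FDI) 133.06, borrowing by resident firms from foreign banks 77.55; capital account: sale of embassy land to a foreign government 10.61.)

-94.08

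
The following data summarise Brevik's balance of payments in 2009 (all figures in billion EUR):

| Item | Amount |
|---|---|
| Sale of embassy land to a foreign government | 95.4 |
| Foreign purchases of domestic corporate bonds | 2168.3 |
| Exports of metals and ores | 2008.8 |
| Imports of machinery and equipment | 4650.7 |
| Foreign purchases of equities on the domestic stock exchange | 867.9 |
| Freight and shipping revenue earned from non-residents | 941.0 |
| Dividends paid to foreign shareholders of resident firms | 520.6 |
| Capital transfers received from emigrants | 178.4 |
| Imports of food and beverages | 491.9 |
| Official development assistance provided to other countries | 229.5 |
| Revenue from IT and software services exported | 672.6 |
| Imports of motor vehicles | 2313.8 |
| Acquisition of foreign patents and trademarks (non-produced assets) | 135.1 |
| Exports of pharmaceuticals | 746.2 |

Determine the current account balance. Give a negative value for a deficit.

Goods: 746.2 + 2008.8 - 2313.8 - 4650.7 - 491.9 = -4701.4
Services: 941.0 + 672.6 = 1613.6
Primary income: -520.6
Secondary income: -229.5
Current account = (-4701.4) + 1613.6 + (-520.6) + (-229.5) = -3837.9
(Excluded from the current account — capital account: sale of embassy land to a foreign government 95.4, capital transfers received from emigrants 178.4, acquisition of foreign patents and trademarks (non-produced assets) 135.1; financial account: foreign purchases of domestic corporate bonds 2168.3, foreign purchases of equities on the domestic stock exchange 867.9.)

-3837.9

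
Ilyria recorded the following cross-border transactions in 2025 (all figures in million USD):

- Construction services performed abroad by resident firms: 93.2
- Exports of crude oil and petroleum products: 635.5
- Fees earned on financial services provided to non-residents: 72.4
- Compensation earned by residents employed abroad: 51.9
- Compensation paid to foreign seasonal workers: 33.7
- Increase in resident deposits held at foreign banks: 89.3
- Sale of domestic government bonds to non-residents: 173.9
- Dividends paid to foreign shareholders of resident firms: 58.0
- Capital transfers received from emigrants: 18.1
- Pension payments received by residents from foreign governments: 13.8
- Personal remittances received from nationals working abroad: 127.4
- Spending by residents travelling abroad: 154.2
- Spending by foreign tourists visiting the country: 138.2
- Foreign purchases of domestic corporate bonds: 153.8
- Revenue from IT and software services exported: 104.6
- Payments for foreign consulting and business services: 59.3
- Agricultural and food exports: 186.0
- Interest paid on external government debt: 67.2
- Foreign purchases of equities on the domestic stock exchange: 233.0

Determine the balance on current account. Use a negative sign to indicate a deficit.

1050.6

Goods: 186.0 + 635.5 = 821.5
Services: 72.4 + 138.2 + 104.6 - 154.2 + 93.2 - 59.3 = 194.9
Primary income: -58.0 + 51.9 - 33.7 - 67.2 = -107.0
Secondary income: 127.4 + 13.8 = 141.2
Current account = 821.5 + 194.9 + (-107.0) + 141.2 = 1050.6
(Excluded from the current account — financial account: increase in resident deposits held at foreign banks 89.3, sale of domestic government bonds to non-residents 173.9, foreign purchases of domestic corporate bonds 153.8, foreign purchases of equities on the domestic stock exchange 233.0; capital account: capital transfers received from emigrants 18.1.)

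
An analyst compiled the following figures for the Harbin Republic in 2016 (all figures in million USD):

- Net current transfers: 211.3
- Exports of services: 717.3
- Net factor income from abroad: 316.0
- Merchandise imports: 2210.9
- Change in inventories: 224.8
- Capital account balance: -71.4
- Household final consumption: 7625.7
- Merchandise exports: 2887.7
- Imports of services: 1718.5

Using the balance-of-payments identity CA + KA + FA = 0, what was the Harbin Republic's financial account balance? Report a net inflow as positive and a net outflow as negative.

Goods balance = 2887.7 - 2210.9 = 676.8
Services balance = 717.3 - 1718.5 = -1001.2
Trade balance (goods + services) = 676.8 + (-1001.2) = -324.4
Net primary income = 316.0
Net secondary income = 211.3
Current account = -324.4 + 316.0 + 211.3 = 202.9
Financial account = -(202.9 + (-71.4)) = -131.5

-131.5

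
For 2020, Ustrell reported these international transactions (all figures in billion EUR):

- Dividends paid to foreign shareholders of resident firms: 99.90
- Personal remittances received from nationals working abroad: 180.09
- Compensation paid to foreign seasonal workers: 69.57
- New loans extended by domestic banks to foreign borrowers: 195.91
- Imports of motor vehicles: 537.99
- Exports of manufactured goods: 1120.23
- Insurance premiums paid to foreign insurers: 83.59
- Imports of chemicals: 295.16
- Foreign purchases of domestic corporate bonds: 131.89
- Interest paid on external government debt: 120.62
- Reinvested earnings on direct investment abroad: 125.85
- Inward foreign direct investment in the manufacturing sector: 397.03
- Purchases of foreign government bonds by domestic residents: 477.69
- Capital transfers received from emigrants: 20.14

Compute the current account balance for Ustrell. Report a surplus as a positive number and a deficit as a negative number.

Goods: -537.99 + 1120.23 - 295.16 = 287.08
Services: -83.59
Primary income: 125.85 - 69.57 - 120.62 - 99.90 = -164.24
Secondary income: 180.09
Current account = 287.08 + (-83.59) + (-164.24) + 180.09 = 219.34
(Excluded from the current account — financial account: new loans extended by domestic banks to foreign borrowers 195.91, foreign purchases of domestic corporate bonds 131.89, inward foreign direct investment in the manufacturing sector 397.03, purchases of foreign government bonds by domestic residents 477.69; capital account: capital transfers received from emigrants 20.14.)

219.34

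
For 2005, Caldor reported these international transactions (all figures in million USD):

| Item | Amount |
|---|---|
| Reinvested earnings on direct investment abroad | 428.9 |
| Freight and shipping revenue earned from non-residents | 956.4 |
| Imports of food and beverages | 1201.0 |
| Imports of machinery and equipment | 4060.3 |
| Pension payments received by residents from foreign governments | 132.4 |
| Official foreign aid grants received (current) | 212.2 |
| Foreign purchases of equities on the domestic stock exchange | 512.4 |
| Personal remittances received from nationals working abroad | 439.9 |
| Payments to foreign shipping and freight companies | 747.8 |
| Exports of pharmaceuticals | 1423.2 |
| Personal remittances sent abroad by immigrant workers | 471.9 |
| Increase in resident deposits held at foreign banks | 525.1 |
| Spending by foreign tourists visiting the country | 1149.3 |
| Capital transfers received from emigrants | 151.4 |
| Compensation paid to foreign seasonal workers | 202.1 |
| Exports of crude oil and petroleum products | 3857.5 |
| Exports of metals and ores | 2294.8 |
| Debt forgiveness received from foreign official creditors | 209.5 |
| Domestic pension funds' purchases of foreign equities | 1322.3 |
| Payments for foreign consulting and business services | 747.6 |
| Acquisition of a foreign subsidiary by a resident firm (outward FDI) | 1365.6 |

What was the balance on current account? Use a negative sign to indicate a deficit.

Goods: 1423.2 - 1201.0 - 4060.3 + 2294.8 + 3857.5 = 2314.2
Services: -747.8 + 1149.3 + 956.4 - 747.6 = 610.3
Primary income: 428.9 - 202.1 = 226.8
Secondary income: 439.9 - 471.9 + 132.4 + 212.2 = 312.6
Current account = 2314.2 + 610.3 + 226.8 + 312.6 = 3463.9
(Excluded from the current account — financial account: foreign purchases of equities on the domestic stock exchange 512.4, increase in resident deposits held at foreign banks 525.1, domestic pension funds' purchases of foreign equities 1322.3, acquisition of a foreign subsidiary by a resident firm (outward FDI) 1365.6; capital account: capital transfers received from emigrants 151.4, debt forgiveness received from foreign official creditors 209.5.)

3463.9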